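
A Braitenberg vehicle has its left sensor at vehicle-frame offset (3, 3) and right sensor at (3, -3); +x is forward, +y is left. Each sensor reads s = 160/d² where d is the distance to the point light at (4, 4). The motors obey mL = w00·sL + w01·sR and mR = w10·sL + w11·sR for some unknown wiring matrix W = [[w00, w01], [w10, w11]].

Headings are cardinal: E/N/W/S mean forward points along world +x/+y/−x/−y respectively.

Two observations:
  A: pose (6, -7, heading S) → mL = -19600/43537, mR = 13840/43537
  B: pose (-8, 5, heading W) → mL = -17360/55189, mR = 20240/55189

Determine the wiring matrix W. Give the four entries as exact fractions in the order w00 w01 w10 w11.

obs A: pose=(6,-7,S) → sL=160/221, sR=160/197, mL=-19600/43537, mR=13840/43537
obs B: pose=(-8,5,W) → sL=160/229, sR=160/241, mL=-17360/55189, mR=20240/55189
sensor matrix S = [[160/221, 160/197], [160/229, 160/241]]; det S = -208588800/2402763493
solve [mL_A; mL_B] = S·[w00; w01] and [mR_A; mR_B] = S·[w10; w11]:
  w00 = 1/2, w01 = -1, w10 = 1, w11 = -1/2

1/2 -1 1 -1/2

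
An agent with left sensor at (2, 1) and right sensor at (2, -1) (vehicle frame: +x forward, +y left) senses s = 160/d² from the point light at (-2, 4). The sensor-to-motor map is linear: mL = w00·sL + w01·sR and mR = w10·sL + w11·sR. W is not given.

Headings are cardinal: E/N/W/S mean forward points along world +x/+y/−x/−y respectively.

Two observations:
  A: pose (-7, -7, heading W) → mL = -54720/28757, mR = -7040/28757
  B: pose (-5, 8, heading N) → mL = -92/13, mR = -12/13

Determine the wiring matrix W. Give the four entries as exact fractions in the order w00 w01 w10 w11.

obs A: pose=(-7,-7,W) → sL=160/193, sR=160/149, mL=-54720/28757, mR=-7040/28757
obs B: pose=(-5,8,N) → sL=40/13, sR=4, mL=-92/13, mR=-12/13
sensor matrix S = [[160/193, 160/149], [40/13, 4]]; det S = 4480/373841
solve [mL_A; mL_B] = S·[w00; w01] and [mR_A; mR_B] = S·[w10; w11]:
  w00 = -1, w01 = -1, w10 = 1, w11 = -1

-1 -1 1 -1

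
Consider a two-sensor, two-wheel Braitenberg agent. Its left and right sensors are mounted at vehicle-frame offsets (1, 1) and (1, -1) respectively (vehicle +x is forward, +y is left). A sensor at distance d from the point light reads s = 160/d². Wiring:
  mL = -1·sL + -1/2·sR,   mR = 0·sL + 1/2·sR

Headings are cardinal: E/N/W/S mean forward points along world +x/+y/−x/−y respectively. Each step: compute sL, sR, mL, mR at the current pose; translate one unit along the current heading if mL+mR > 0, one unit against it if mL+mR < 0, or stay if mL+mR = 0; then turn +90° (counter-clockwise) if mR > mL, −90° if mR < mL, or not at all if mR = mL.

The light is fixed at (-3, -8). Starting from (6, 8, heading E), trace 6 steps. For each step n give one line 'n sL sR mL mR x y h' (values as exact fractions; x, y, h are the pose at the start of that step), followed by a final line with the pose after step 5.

n=0: pose=(6,8,E); sL=160/389, sR=32/65; mL=-16624/25285, mR=16/65; mL+mR=-160/389 → advance -1; mR−mL=22848/25285 → turn +1·90°
n=1: pose=(5,8,N); sL=80/169, sR=16/37; mL=-4312/6253, mR=8/37; mL+mR=-80/169 → advance -1; mR−mL=5664/6253 → turn +1·90°
n=2: pose=(5,7,W); sL=32/49, sR=32/61; mL=-2736/2989, mR=16/61; mL+mR=-32/49 → advance -1; mR−mL=3520/2989 → turn +1·90°
n=3: pose=(6,7,S); sL=20/37, sR=8/13; mL=-408/481, mR=4/13; mL+mR=-20/37 → advance -1; mR−mL=556/481 → turn +1·90°
n=4: pose=(6,8,E); sL=160/389, sR=32/65; mL=-16624/25285, mR=16/65; mL+mR=-160/389 → advance -1; mR−mL=22848/25285 → turn +1·90°
n=5: pose=(5,8,N); sL=80/169, sR=16/37; mL=-4312/6253, mR=8/37; mL+mR=-80/169 → advance -1; mR−mL=5664/6253 → turn +1·90°

0 160/389 32/65 -16624/25285 16/65 6 8 E
1 80/169 16/37 -4312/6253 8/37 5 8 N
2 32/49 32/61 -2736/2989 16/61 5 7 W
3 20/37 8/13 -408/481 4/13 6 7 S
4 160/389 32/65 -16624/25285 16/65 6 8 E
5 80/169 16/37 -4312/6253 8/37 5 8 N
final 5 7 W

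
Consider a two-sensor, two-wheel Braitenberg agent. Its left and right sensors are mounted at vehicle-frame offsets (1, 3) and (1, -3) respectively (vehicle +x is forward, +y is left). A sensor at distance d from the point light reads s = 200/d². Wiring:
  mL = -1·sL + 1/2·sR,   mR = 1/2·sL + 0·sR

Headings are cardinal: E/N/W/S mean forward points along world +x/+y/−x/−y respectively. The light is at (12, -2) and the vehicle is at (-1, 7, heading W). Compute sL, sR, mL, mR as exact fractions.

left sensor world pos  = (-2, 4); dL² = 232
right sensor world pos = (-2, 10); dR² = 340
sL = 200/232 = 25/29
sR = 200/340 = 10/17
mL = -1·sL + 1/2·sR = -280/493
mR = 1/2·sL + 0·sR = 25/58

25/29 10/17 -280/493 25/58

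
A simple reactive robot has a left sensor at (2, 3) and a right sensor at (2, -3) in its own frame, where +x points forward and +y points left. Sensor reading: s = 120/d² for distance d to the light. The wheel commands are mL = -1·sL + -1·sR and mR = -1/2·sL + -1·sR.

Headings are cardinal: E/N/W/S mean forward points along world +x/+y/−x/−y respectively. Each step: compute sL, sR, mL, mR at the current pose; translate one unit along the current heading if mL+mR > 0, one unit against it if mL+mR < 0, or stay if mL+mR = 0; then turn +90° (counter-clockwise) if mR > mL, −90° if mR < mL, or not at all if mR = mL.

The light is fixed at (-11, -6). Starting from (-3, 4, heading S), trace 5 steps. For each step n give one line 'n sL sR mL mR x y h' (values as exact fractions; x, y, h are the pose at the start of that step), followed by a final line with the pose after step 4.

n=0: pose=(-3,4,S); sL=24/37, sR=120/89; mL=-6576/3293, mR=-5508/3293; mL+mR=-12084/3293 → advance -1; mR−mL=12/37 → turn +1·90°
n=1: pose=(-3,5,E); sL=15/37, sR=30/41; mL=-1725/1517, mR=-2835/3034; mL+mR=-6285/3034 → advance -1; mR−mL=15/74 → turn +1·90°
n=2: pose=(-4,5,N); sL=24/37, sR=120/269; mL=-10896/9953, mR=-7668/9953; mL+mR=-18564/9953 → advance -1; mR−mL=12/37 → turn +1·90°
n=3: pose=(-4,4,W); sL=60/37, sR=60/97; mL=-8040/3589, mR=-5130/3589; mL+mR=-13170/3589 → advance -1; mR−mL=30/37 → turn +1·90°
n=4: pose=(-3,4,S); sL=24/37, sR=120/89; mL=-6576/3293, mR=-5508/3293; mL+mR=-12084/3293 → advance -1; mR−mL=12/37 → turn +1·90°

0 24/37 120/89 -6576/3293 -5508/3293 -3 4 S
1 15/37 30/41 -1725/1517 -2835/3034 -3 5 E
2 24/37 120/269 -10896/9953 -7668/9953 -4 5 N
3 60/37 60/97 -8040/3589 -5130/3589 -4 4 W
4 24/37 120/89 -6576/3293 -5508/3293 -3 4 S
final -3 5 E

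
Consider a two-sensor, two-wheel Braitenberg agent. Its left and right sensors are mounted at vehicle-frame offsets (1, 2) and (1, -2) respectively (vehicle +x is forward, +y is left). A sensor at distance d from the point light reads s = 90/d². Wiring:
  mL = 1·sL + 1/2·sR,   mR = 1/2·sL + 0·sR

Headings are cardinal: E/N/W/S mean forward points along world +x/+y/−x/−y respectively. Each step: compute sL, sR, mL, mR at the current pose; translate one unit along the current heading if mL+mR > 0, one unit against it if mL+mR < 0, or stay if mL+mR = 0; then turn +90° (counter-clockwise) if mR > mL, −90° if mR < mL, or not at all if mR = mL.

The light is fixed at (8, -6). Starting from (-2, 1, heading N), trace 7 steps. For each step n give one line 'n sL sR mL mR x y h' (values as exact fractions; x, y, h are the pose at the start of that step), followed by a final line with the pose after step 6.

n=0: pose=(-2,1,N); sL=45/104, sR=45/64; mL=1305/1664, mR=45/208; mL+mR=1665/1664 → advance +1; mR−mL=-945/1664 → turn -1·90°
n=1: pose=(-2,2,E); sL=90/181, sR=10/13; mL=2075/2353, mR=45/181; mL+mR=2660/2353 → advance +1; mR−mL=-1490/2353 → turn -1·90°
n=2: pose=(-1,2,S); sL=45/49, sR=9/17; mL=1971/1666, mR=45/98; mL+mR=1368/833 → advance +1; mR−mL=-603/833 → turn -1·90°
n=3: pose=(-1,1,W); sL=18/25, sR=90/181; mL=4383/4525, mR=9/25; mL+mR=6012/4525 → advance +1; mR−mL=-2754/4525 → turn -1·90°
n=4: pose=(-2,1,N); sL=45/104, sR=45/64; mL=1305/1664, mR=45/208; mL+mR=1665/1664 → advance +1; mR−mL=-945/1664 → turn -1·90°
n=5: pose=(-2,2,E); sL=90/181, sR=10/13; mL=2075/2353, mR=45/181; mL+mR=2660/2353 → advance +1; mR−mL=-1490/2353 → turn -1·90°
n=6: pose=(-1,2,S); sL=45/49, sR=9/17; mL=1971/1666, mR=45/98; mL+mR=1368/833 → advance +1; mR−mL=-603/833 → turn -1·90°

0 45/104 45/64 1305/1664 45/208 -2 1 N
1 90/181 10/13 2075/2353 45/181 -2 2 E
2 45/49 9/17 1971/1666 45/98 -1 2 S
3 18/25 90/181 4383/4525 9/25 -1 1 W
4 45/104 45/64 1305/1664 45/208 -2 1 N
5 90/181 10/13 2075/2353 45/181 -2 2 E
6 45/49 9/17 1971/1666 45/98 -1 2 S
final -1 1 W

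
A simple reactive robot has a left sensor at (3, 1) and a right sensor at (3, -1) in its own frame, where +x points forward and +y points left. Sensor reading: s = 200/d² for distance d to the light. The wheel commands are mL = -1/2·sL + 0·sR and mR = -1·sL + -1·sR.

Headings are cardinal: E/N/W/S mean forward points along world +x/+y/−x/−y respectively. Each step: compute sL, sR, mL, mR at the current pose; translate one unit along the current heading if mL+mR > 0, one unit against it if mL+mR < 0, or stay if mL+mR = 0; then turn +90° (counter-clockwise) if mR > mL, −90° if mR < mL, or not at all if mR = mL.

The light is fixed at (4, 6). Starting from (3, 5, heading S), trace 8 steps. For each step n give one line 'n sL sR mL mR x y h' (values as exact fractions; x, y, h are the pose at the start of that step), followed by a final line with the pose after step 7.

n=0: pose=(3,5,S); sL=25/2, sR=10; mL=-25/4, mR=-45/2; mL+mR=-115/4 → advance -1; mR−mL=-65/4 → turn -1·90°
n=1: pose=(3,6,W); sL=200/17, sR=200/17; mL=-100/17, mR=-400/17; mL+mR=-500/17 → advance -1; mR−mL=-300/17 → turn -1·90°
n=2: pose=(4,6,N); sL=20, sR=20; mL=-10, mR=-40; mL+mR=-50 → advance -1; mR−mL=-30 → turn -1·90°
n=3: pose=(4,5,E); sL=200/9, sR=200/13; mL=-100/9, mR=-4400/117; mL+mR=-1900/39 → advance -1; mR−mL=-3100/117 → turn -1·90°
n=4: pose=(3,5,S); sL=25/2, sR=10; mL=-25/4, mR=-45/2; mL+mR=-115/4 → advance -1; mR−mL=-65/4 → turn -1·90°
n=5: pose=(3,6,W); sL=200/17, sR=200/17; mL=-100/17, mR=-400/17; mL+mR=-500/17 → advance -1; mR−mL=-300/17 → turn -1·90°
n=6: pose=(4,6,N); sL=20, sR=20; mL=-10, mR=-40; mL+mR=-50 → advance -1; mR−mL=-30 → turn -1·90°
n=7: pose=(4,5,E); sL=200/9, sR=200/13; mL=-100/9, mR=-4400/117; mL+mR=-1900/39 → advance -1; mR−mL=-3100/117 → turn -1·90°

0 25/2 10 -25/4 -45/2 3 5 S
1 200/17 200/17 -100/17 -400/17 3 6 W
2 20 20 -10 -40 4 6 N
3 200/9 200/13 -100/9 -4400/117 4 5 E
4 25/2 10 -25/4 -45/2 3 5 S
5 200/17 200/17 -100/17 -400/17 3 6 W
6 20 20 -10 -40 4 6 N
7 200/9 200/13 -100/9 -4400/117 4 5 E
final 3 5 S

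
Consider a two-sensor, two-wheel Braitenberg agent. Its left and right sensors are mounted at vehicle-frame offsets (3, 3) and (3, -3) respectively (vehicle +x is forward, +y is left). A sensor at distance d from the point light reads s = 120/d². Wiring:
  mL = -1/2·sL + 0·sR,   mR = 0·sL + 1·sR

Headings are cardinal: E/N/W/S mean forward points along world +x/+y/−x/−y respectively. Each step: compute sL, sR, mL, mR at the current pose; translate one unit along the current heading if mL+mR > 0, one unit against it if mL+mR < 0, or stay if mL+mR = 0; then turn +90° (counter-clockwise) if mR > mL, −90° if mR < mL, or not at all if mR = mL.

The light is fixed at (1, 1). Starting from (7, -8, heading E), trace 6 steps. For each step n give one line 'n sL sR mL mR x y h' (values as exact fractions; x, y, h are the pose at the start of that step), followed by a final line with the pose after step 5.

0 40/39 8/15 -20/39 8/15 7 -8 E
1 30/13 15/17 -15/13 15/17 8 -8 N
2 24/37 24/13 -12/37 24/13 8 -9 W
3 12/25 60/89 -6/25 60/89 7 -9 S
4 24/29 120/277 -12/29 120/277 7 -10 E
5 3/2 30/41 -3/4 30/41 8 -10 N
final 8 -11 W

n=0: pose=(7,-8,E); sL=40/39, sR=8/15; mL=-20/39, mR=8/15; mL+mR=4/195 → advance +1; mR−mL=68/65 → turn +1·90°
n=1: pose=(8,-8,N); sL=30/13, sR=15/17; mL=-15/13, mR=15/17; mL+mR=-60/221 → advance -1; mR−mL=450/221 → turn +1·90°
n=2: pose=(8,-9,W); sL=24/37, sR=24/13; mL=-12/37, mR=24/13; mL+mR=732/481 → advance +1; mR−mL=1044/481 → turn +1·90°
n=3: pose=(7,-9,S); sL=12/25, sR=60/89; mL=-6/25, mR=60/89; mL+mR=966/2225 → advance +1; mR−mL=2034/2225 → turn +1·90°
n=4: pose=(7,-10,E); sL=24/29, sR=120/277; mL=-12/29, mR=120/277; mL+mR=156/8033 → advance +1; mR−mL=6804/8033 → turn +1·90°
n=5: pose=(8,-10,N); sL=3/2, sR=30/41; mL=-3/4, mR=30/41; mL+mR=-3/164 → advance -1; mR−mL=243/164 → turn +1·90°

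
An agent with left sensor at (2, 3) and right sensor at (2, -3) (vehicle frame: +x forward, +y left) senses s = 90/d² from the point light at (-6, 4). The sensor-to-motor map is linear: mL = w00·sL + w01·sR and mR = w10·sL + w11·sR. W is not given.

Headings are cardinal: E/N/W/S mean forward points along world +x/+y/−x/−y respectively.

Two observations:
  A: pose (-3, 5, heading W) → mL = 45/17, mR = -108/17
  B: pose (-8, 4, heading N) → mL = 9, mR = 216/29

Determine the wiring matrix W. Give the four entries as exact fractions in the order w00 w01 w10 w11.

0 1/2 -1/2 1/2

obs A: pose=(-3,5,W) → sL=18, sR=90/17, mL=45/17, mR=-108/17
obs B: pose=(-8,4,N) → sL=90/29, sR=18, mL=9, mR=216/29
sensor matrix S = [[18, 90/17], [90/29, 18]]; det S = 151632/493
solve [mL_A; mL_B] = S·[w00; w01] and [mR_A; mR_B] = S·[w10; w11]:
  w00 = 0, w01 = 1/2, w10 = -1/2, w11 = 1/2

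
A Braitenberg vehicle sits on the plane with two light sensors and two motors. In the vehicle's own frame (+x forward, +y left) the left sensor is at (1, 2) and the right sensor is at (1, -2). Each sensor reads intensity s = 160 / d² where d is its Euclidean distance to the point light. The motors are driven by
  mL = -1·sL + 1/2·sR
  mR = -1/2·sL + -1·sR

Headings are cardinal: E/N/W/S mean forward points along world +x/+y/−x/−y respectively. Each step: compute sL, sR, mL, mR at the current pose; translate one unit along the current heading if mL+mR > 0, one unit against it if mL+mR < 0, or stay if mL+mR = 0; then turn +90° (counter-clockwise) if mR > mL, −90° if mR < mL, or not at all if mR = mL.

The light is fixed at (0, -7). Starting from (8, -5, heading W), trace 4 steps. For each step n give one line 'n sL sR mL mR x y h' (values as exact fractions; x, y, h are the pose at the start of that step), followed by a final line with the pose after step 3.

n=0: pose=(8,-5,W); sL=160/49, sR=32/13; mL=-1296/637, mR=-2608/637; mL+mR=-3904/637 → advance -1; mR−mL=-1312/637 → turn -1·90°
n=1: pose=(9,-5,N); sL=80/29, sR=16/13; mL=-808/377, mR=-984/377; mL+mR=-1792/377 → advance -1; mR−mL=-176/377 → turn -1·90°
n=2: pose=(9,-6,E); sL=160/109, sR=160/101; mL=-7440/11009, mR=-25520/11009; mL+mR=-32960/11009 → advance -1; mR−mL=-18080/11009 → turn -1·90°
n=3: pose=(8,-6,S); sL=8/5, sR=40/9; mL=28/45, mR=-236/45; mL+mR=-208/45 → advance -1; mR−mL=-88/15 → turn -1·90°

0 160/49 32/13 -1296/637 -2608/637 8 -5 W
1 80/29 16/13 -808/377 -984/377 9 -5 N
2 160/109 160/101 -7440/11009 -25520/11009 9 -6 E
3 8/5 40/9 28/45 -236/45 8 -6 S
final 8 -5 W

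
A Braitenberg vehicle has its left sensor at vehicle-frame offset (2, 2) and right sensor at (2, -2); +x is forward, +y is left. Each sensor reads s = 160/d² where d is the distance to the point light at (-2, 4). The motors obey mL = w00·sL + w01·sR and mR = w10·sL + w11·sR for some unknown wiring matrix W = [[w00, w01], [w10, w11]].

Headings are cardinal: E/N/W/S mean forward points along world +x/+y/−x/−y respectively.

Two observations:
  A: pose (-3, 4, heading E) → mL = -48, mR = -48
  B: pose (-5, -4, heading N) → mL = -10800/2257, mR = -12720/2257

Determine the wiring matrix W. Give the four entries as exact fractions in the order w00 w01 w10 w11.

-1 -1/2 -1/2 -1

obs A: pose=(-3,4,E) → sL=32, sR=32, mL=-48, mR=-48
obs B: pose=(-5,-4,N) → sL=160/61, sR=160/37, mL=-10800/2257, mR=-12720/2257
sensor matrix S = [[32, 32], [160/61, 160/37]]; det S = 122880/2257
solve [mL_A; mL_B] = S·[w00; w01] and [mR_A; mR_B] = S·[w10; w11]:
  w00 = -1, w01 = -1/2, w10 = -1/2, w11 = -1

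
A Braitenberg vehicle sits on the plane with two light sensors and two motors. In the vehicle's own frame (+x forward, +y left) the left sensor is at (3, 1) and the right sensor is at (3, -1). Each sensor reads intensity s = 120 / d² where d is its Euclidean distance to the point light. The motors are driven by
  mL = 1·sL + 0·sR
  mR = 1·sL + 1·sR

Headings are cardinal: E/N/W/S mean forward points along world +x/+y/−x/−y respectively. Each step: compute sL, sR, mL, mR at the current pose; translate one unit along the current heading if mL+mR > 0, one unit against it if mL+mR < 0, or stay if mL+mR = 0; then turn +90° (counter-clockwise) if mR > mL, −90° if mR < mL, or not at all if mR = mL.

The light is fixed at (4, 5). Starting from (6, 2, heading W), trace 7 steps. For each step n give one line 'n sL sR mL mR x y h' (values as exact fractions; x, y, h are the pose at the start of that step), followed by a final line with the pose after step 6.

0 120/17 24 120/17 528/17 6 2 W
1 3 10/3 3 19/3 5 2 S
2 24/5 120/41 24/5 1584/205 5 1 E
3 60 12 60 72 6 1 N
4 120/17 24 120/17 528/17 6 2 W
5 3 10/3 3 19/3 5 2 S
6 24/5 120/41 24/5 1584/205 5 1 E
final 6 1 N

n=0: pose=(6,2,W); sL=120/17, sR=24; mL=120/17, mR=528/17; mL+mR=648/17 → advance +1; mR−mL=24 → turn +1·90°
n=1: pose=(5,2,S); sL=3, sR=10/3; mL=3, mR=19/3; mL+mR=28/3 → advance +1; mR−mL=10/3 → turn +1·90°
n=2: pose=(5,1,E); sL=24/5, sR=120/41; mL=24/5, mR=1584/205; mL+mR=2568/205 → advance +1; mR−mL=120/41 → turn +1·90°
n=3: pose=(6,1,N); sL=60, sR=12; mL=60, mR=72; mL+mR=132 → advance +1; mR−mL=12 → turn +1·90°
n=4: pose=(6,2,W); sL=120/17, sR=24; mL=120/17, mR=528/17; mL+mR=648/17 → advance +1; mR−mL=24 → turn +1·90°
n=5: pose=(5,2,S); sL=3, sR=10/3; mL=3, mR=19/3; mL+mR=28/3 → advance +1; mR−mL=10/3 → turn +1·90°
n=6: pose=(5,1,E); sL=24/5, sR=120/41; mL=24/5, mR=1584/205; mL+mR=2568/205 → advance +1; mR−mL=120/41 → turn +1·90°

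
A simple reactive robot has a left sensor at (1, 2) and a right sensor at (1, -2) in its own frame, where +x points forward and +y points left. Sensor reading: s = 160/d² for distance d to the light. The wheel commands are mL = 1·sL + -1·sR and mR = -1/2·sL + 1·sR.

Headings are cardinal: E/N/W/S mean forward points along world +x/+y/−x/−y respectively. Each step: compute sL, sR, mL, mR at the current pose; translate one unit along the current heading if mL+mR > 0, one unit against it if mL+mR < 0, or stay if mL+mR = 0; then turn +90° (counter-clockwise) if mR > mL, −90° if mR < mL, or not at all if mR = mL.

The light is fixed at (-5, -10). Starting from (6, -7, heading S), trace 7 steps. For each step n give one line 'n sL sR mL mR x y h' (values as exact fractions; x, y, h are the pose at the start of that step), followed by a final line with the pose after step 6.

n=0: pose=(6,-7,S); sL=160/173, sR=32/17; mL=-2816/2941, mR=4176/2941; mL+mR=80/173 → advance +1; mR−mL=6992/2941 → turn +1·90°
n=1: pose=(6,-8,E); sL=1, sR=10/9; mL=-1/9, mR=11/18; mL+mR=1/2 → advance +1; mR−mL=13/18 → turn +1·90°
n=2: pose=(7,-8,N); sL=160/109, sR=32/41; mL=3072/4469, mR=208/4469; mL+mR=80/109 → advance +1; mR−mL=-2864/4469 → turn -1·90°
n=3: pose=(7,-7,E); sL=80/97, sR=16/17; mL=-192/1649, mR=872/1649; mL+mR=40/97 → advance +1; mR−mL=1064/1649 → turn +1·90°
n=4: pose=(8,-7,N); sL=160/137, sR=160/241; mL=16640/33017, mR=2640/33017; mL+mR=80/137 → advance +1; mR−mL=-14000/33017 → turn -1·90°
n=5: pose=(8,-6,E); sL=20/29, sR=4/5; mL=-16/145, mR=66/145; mL+mR=10/29 → advance +1; mR−mL=82/145 → turn +1·90°
n=6: pose=(9,-6,N); sL=160/169, sR=160/281; mL=17920/47489, mR=4560/47489; mL+mR=80/169 → advance +1; mR−mL=-13360/47489 → turn -1·90°

0 160/173 32/17 -2816/2941 4176/2941 6 -7 S
1 1 10/9 -1/9 11/18 6 -8 E
2 160/109 32/41 3072/4469 208/4469 7 -8 N
3 80/97 16/17 -192/1649 872/1649 7 -7 E
4 160/137 160/241 16640/33017 2640/33017 8 -7 N
5 20/29 4/5 -16/145 66/145 8 -6 E
6 160/169 160/281 17920/47489 4560/47489 9 -6 N
final 9 -5 E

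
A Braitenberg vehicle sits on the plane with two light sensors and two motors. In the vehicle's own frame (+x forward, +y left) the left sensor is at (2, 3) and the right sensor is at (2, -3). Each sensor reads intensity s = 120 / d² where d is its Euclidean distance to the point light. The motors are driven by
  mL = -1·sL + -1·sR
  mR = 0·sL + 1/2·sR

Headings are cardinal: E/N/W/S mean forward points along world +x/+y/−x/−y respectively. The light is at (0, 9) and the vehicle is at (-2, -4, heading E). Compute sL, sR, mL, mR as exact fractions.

left sensor world pos  = (0, -1); dL² = 100
right sensor world pos = (0, -7); dR² = 256
sL = 120/100 = 6/5
sR = 120/256 = 15/32
mL = -1·sL + -1·sR = -267/160
mR = 0·sL + 1/2·sR = 15/64

6/5 15/32 -267/160 15/64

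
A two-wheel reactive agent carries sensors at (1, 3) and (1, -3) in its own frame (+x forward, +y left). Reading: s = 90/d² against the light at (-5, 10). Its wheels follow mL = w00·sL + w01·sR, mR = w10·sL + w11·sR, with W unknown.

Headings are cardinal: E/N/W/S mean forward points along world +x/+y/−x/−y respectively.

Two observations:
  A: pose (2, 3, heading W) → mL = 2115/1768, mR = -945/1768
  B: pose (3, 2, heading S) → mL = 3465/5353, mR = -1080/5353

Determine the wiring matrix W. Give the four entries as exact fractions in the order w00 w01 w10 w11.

1/2 1/2 1/2 -1/2

obs A: pose=(2,3,W) → sL=45/68, sR=45/26, mL=2115/1768, mR=-945/1768
obs B: pose=(3,2,S) → sL=45/101, sR=45/53, mL=3465/5353, mR=-1080/5353
sensor matrix S = [[45/68, 45/26], [45/101, 45/53]]; det S = -990225/4732052
solve [mL_A; mL_B] = S·[w00; w01] and [mR_A; mR_B] = S·[w10; w11]:
  w00 = 1/2, w01 = 1/2, w10 = 1/2, w11 = -1/2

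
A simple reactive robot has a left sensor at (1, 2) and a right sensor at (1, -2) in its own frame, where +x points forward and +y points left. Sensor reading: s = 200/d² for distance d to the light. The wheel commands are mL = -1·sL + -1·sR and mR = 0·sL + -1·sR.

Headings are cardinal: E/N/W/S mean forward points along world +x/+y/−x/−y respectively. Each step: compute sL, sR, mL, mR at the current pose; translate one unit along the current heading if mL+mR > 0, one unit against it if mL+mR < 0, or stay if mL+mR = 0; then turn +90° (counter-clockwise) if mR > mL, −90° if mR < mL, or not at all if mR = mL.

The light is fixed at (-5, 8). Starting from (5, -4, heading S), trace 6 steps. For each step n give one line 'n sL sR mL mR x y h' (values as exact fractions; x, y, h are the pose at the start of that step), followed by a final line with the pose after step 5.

n=0: pose=(5,-4,S); sL=200/313, sR=200/233; mL=-109200/72929, mR=-200/233; mL+mR=-171800/72929 → advance -1; mR−mL=200/313 → turn +1·90°
n=1: pose=(5,-3,E); sL=100/101, sR=20/29; mL=-4920/2929, mR=-20/29; mL+mR=-6940/2929 → advance -1; mR−mL=100/101 → turn +1·90°
n=2: pose=(4,-3,N); sL=200/149, sR=200/221; mL=-74000/32929, mR=-200/221; mL+mR=-103800/32929 → advance -1; mR−mL=200/149 → turn +1·90°
n=3: pose=(4,-4,W); sL=10/13, sR=50/41; mL=-1060/533, mR=-50/41; mL+mR=-1710/533 → advance -1; mR−mL=10/13 → turn +1·90°
n=4: pose=(5,-4,S); sL=200/313, sR=200/233; mL=-109200/72929, mR=-200/233; mL+mR=-171800/72929 → advance -1; mR−mL=200/313 → turn +1·90°
n=5: pose=(5,-3,E); sL=100/101, sR=20/29; mL=-4920/2929, mR=-20/29; mL+mR=-6940/2929 → advance -1; mR−mL=100/101 → turn +1·90°

0 200/313 200/233 -109200/72929 -200/233 5 -4 S
1 100/101 20/29 -4920/2929 -20/29 5 -3 E
2 200/149 200/221 -74000/32929 -200/221 4 -3 N
3 10/13 50/41 -1060/533 -50/41 4 -4 W
4 200/313 200/233 -109200/72929 -200/233 5 -4 S
5 100/101 20/29 -4920/2929 -20/29 5 -3 E
final 4 -3 N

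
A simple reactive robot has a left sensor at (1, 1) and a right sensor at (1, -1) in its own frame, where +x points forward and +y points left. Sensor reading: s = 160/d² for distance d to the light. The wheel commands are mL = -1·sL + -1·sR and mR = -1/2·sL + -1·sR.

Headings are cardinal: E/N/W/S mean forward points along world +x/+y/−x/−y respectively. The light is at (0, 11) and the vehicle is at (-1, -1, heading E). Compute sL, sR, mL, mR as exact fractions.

160/121 160/169 -46400/20449 -32880/20449

left sensor world pos  = (0, 0); dL² = 121
right sensor world pos = (0, -2); dR² = 169
sL = 160/121 = 160/121
sR = 160/169 = 160/169
mL = -1·sL + -1·sR = -46400/20449
mR = -1/2·sL + -1·sR = -32880/20449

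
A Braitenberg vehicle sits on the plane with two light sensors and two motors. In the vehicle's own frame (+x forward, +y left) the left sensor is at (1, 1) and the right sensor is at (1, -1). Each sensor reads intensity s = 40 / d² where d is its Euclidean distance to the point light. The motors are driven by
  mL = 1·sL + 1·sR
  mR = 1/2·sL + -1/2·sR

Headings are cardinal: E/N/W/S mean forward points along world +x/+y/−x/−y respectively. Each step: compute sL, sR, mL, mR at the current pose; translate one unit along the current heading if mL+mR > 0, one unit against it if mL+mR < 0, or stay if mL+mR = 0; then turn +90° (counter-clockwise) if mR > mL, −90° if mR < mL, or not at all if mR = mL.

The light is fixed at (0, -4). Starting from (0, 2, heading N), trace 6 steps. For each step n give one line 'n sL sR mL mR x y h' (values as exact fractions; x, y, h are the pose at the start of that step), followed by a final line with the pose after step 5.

n=0: pose=(0,2,N); sL=4/5, sR=4/5; mL=8/5, mR=0; mL+mR=8/5 → advance +1; mR−mL=-8/5 → turn -1·90°
n=1: pose=(0,3,E); sL=8/13, sR=40/37; mL=816/481, mR=-112/481; mL+mR=704/481 → advance +1; mR−mL=-928/481 → turn -1·90°
n=2: pose=(1,3,S); sL=1, sR=10/9; mL=19/9, mR=-1/18; mL+mR=37/18 → advance +1; mR−mL=-13/6 → turn -1·90°
n=3: pose=(1,2,W); sL=8/5, sR=40/49; mL=592/245, mR=96/245; mL+mR=688/245 → advance +1; mR−mL=-496/245 → turn -1·90°
n=4: pose=(0,2,N); sL=4/5, sR=4/5; mL=8/5, mR=0; mL+mR=8/5 → advance +1; mR−mL=-8/5 → turn -1·90°
n=5: pose=(0,3,E); sL=8/13, sR=40/37; mL=816/481, mR=-112/481; mL+mR=704/481 → advance +1; mR−mL=-928/481 → turn -1·90°

0 4/5 4/5 8/5 0 0 2 N
1 8/13 40/37 816/481 -112/481 0 3 E
2 1 10/9 19/9 -1/18 1 3 S
3 8/5 40/49 592/245 96/245 1 2 W
4 4/5 4/5 8/5 0 0 2 N
5 8/13 40/37 816/481 -112/481 0 3 E
final 1 3 S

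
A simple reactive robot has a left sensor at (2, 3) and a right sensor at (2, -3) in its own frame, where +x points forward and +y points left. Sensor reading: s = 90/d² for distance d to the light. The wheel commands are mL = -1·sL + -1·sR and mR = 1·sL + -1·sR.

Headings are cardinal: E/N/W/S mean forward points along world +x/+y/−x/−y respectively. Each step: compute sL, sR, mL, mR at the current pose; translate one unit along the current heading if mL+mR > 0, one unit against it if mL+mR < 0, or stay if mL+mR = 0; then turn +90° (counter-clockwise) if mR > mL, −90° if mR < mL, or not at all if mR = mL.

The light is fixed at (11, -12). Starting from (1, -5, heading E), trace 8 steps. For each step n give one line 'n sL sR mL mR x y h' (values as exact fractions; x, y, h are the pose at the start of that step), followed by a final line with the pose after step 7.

0 45/82 9/8 -549/328 -189/328 1 -5 E
1 90/277 18/29 -7596/8033 -2376/8033 0 -5 N
2 45/89 9/25 -1926/2225 324/2225 0 -6 W
3 18/13 18/37 -900/481 432/481 1 -6 S
4 45/82 9/8 -549/328 -189/328 1 -5 E
5 90/277 18/29 -7596/8033 -2376/8033 0 -5 N
6 45/89 9/25 -1926/2225 324/2225 0 -6 W
7 18/13 18/37 -900/481 432/481 1 -6 S
final 1 -5 E

n=0: pose=(1,-5,E); sL=45/82, sR=9/8; mL=-549/328, mR=-189/328; mL+mR=-9/4 → advance -1; mR−mL=45/41 → turn +1·90°
n=1: pose=(0,-5,N); sL=90/277, sR=18/29; mL=-7596/8033, mR=-2376/8033; mL+mR=-36/29 → advance -1; mR−mL=180/277 → turn +1·90°
n=2: pose=(0,-6,W); sL=45/89, sR=9/25; mL=-1926/2225, mR=324/2225; mL+mR=-18/25 → advance -1; mR−mL=90/89 → turn +1·90°
n=3: pose=(1,-6,S); sL=18/13, sR=18/37; mL=-900/481, mR=432/481; mL+mR=-36/37 → advance -1; mR−mL=36/13 → turn +1·90°
n=4: pose=(1,-5,E); sL=45/82, sR=9/8; mL=-549/328, mR=-189/328; mL+mR=-9/4 → advance -1; mR−mL=45/41 → turn +1·90°
n=5: pose=(0,-5,N); sL=90/277, sR=18/29; mL=-7596/8033, mR=-2376/8033; mL+mR=-36/29 → advance -1; mR−mL=180/277 → turn +1·90°
n=6: pose=(0,-6,W); sL=45/89, sR=9/25; mL=-1926/2225, mR=324/2225; mL+mR=-18/25 → advance -1; mR−mL=90/89 → turn +1·90°
n=7: pose=(1,-6,S); sL=18/13, sR=18/37; mL=-900/481, mR=432/481; mL+mR=-36/37 → advance -1; mR−mL=36/13 → turn +1·90°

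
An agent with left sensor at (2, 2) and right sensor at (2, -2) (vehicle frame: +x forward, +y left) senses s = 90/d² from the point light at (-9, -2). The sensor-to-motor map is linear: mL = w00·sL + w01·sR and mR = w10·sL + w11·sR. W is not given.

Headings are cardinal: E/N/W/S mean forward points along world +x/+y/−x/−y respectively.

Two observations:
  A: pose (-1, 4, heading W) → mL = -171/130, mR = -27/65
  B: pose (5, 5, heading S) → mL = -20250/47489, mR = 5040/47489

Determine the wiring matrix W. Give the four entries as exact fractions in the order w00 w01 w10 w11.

-1/2 -1/2 -1/2 1/2

obs A: pose=(-1,4,W) → sL=45/26, sR=9/10, mL=-171/130, mR=-27/65
obs B: pose=(5,5,S) → sL=90/281, sR=90/169, mL=-20250/47489, mR=5040/47489
sensor matrix S = [[45/26, 9/10], [90/281, 90/169]]; det S = 391068/617357
solve [mL_A; mL_B] = S·[w00; w01] and [mR_A; mR_B] = S·[w10; w11]:
  w00 = -1/2, w01 = -1/2, w10 = -1/2, w11 = 1/2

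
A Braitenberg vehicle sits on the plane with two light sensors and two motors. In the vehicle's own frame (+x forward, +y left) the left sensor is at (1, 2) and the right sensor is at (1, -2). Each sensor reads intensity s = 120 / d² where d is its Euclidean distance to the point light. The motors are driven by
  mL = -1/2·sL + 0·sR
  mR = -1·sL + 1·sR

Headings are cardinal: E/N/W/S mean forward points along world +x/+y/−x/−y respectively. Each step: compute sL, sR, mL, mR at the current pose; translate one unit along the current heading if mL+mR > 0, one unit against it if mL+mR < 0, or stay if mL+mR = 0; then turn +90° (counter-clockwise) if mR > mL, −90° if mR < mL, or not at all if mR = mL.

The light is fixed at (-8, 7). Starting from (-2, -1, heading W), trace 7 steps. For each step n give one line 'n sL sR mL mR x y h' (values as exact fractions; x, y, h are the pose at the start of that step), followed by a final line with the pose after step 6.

0 24/25 120/61 -12/25 1536/1525 -2 -1 W
1 12/13 4/3 -6/13 16/39 -3 -1 S
2 120/61 40/39 -60/61 -2240/2379 -3 0 E
3 3 5/3 -3/2 -4/3 -4 0 N
4 120/109 8/3 -60/109 512/327 -4 -1 W
5 60/53 60/41 -30/53 720/2173 -5 -1 S
6 120/41 120/97 -60/41 -6720/3977 -5 0 E
final -6 0 S

n=0: pose=(-2,-1,W); sL=24/25, sR=120/61; mL=-12/25, mR=1536/1525; mL+mR=804/1525 → advance +1; mR−mL=2268/1525 → turn +1·90°
n=1: pose=(-3,-1,S); sL=12/13, sR=4/3; mL=-6/13, mR=16/39; mL+mR=-2/39 → advance -1; mR−mL=34/39 → turn +1·90°
n=2: pose=(-3,0,E); sL=120/61, sR=40/39; mL=-60/61, mR=-2240/2379; mL+mR=-4580/2379 → advance -1; mR−mL=100/2379 → turn +1·90°
n=3: pose=(-4,0,N); sL=3, sR=5/3; mL=-3/2, mR=-4/3; mL+mR=-17/6 → advance -1; mR−mL=1/6 → turn +1·90°
n=4: pose=(-4,-1,W); sL=120/109, sR=8/3; mL=-60/109, mR=512/327; mL+mR=332/327 → advance +1; mR−mL=692/327 → turn +1·90°
n=5: pose=(-5,-1,S); sL=60/53, sR=60/41; mL=-30/53, mR=720/2173; mL+mR=-510/2173 → advance -1; mR−mL=1950/2173 → turn +1·90°
n=6: pose=(-5,0,E); sL=120/41, sR=120/97; mL=-60/41, mR=-6720/3977; mL+mR=-12540/3977 → advance -1; mR−mL=-900/3977 → turn -1·90°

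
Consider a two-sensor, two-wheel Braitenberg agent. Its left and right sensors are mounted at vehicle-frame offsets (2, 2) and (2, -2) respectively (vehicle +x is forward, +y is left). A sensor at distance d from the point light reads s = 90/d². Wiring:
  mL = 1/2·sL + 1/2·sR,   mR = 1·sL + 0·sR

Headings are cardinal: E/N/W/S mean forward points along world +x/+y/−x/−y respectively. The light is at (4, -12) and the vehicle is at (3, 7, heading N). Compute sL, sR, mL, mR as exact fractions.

1/5 45/221 223/1105 1/5

left sensor world pos  = (1, 9); dL² = 450
right sensor world pos = (5, 9); dR² = 442
sL = 90/450 = 1/5
sR = 90/442 = 45/221
mL = 1/2·sL + 1/2·sR = 223/1105
mR = 1·sL + 0·sR = 1/5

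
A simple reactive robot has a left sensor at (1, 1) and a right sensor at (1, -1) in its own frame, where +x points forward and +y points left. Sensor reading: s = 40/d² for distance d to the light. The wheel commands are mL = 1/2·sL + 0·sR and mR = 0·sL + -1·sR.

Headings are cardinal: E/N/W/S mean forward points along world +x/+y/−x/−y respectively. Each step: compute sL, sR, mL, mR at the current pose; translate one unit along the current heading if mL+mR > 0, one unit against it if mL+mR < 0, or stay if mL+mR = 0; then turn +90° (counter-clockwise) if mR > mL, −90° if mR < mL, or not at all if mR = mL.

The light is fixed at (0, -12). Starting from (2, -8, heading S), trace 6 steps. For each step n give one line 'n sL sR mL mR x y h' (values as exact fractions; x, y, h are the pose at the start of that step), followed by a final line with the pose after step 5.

n=0: pose=(2,-8,S); sL=20/9, sR=4; mL=10/9, mR=-4; mL+mR=-26/9 → advance -1; mR−mL=-46/9 → turn -1·90°
n=1: pose=(2,-7,W); sL=40/17, sR=40/37; mL=20/17, mR=-40/37; mL+mR=60/629 → advance +1; mR−mL=-1420/629 → turn -1·90°
n=2: pose=(1,-7,N); sL=10/9, sR=1; mL=5/9, mR=-1; mL+mR=-4/9 → advance -1; mR−mL=-14/9 → turn -1·90°
n=3: pose=(1,-8,E); sL=40/29, sR=40/13; mL=20/29, mR=-40/13; mL+mR=-900/377 → advance -1; mR−mL=-1420/377 → turn -1·90°
n=4: pose=(0,-8,S); sL=4, sR=4; mL=2, mR=-4; mL+mR=-2 → advance -1; mR−mL=-6 → turn -1·90°
n=5: pose=(0,-7,W); sL=40/17, sR=40/37; mL=20/17, mR=-40/37; mL+mR=60/629 → advance +1; mR−mL=-1420/629 → turn -1·90°

0 20/9 4 10/9 -4 2 -8 S
1 40/17 40/37 20/17 -40/37 2 -7 W
2 10/9 1 5/9 -1 1 -7 N
3 40/29 40/13 20/29 -40/13 1 -8 E
4 4 4 2 -4 0 -8 S
5 40/17 40/37 20/17 -40/37 0 -7 W
final -1 -7 N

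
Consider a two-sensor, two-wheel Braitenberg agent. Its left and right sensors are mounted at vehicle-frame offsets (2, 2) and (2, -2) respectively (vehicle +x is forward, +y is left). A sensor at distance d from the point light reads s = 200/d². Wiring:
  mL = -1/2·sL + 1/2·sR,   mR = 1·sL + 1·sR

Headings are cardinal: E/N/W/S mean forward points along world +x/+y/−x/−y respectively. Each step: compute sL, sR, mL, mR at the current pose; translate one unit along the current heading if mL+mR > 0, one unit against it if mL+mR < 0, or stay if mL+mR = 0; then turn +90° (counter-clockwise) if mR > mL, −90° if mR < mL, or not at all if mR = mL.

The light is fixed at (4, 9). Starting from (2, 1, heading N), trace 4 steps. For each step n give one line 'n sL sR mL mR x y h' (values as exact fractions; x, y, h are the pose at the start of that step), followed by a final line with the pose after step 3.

n=0: pose=(2,1,N); sL=50/13, sR=50/9; mL=100/117, mR=1100/117; mL+mR=400/39 → advance +1; mR−mL=1000/117 → turn +1·90°
n=1: pose=(2,2,W); sL=200/97, sR=200/41; mL=5600/3977, mR=27600/3977; mL+mR=33200/3977 → advance +1; mR−mL=22000/3977 → turn +1·90°
n=2: pose=(1,2,S); sL=100/41, sR=100/53; mL=-600/2173, mR=9400/2173; mL+mR=8800/2173 → advance +1; mR−mL=10000/2173 → turn +1·90°
n=3: pose=(1,1,E); sL=200/37, sR=200/101; mL=-6400/3737, mR=27600/3737; mL+mR=21200/3737 → advance +1; mR−mL=34000/3737 → turn +1·90°

0 50/13 50/9 100/117 1100/117 2 1 N
1 200/97 200/41 5600/3977 27600/3977 2 2 W
2 100/41 100/53 -600/2173 9400/2173 1 2 S
3 200/37 200/101 -6400/3737 27600/3737 1 1 E
final 2 1 N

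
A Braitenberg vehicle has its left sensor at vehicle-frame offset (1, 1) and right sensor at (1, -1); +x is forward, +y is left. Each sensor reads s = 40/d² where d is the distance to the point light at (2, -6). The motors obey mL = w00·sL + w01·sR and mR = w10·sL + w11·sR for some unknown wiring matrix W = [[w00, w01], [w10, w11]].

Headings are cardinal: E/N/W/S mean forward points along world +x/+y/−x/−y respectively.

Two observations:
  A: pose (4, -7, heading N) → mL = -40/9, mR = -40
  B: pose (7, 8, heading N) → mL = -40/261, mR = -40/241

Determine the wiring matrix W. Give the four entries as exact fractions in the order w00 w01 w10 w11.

obs A: pose=(4,-7,N) → sL=40, sR=40/9, mL=-40/9, mR=-40
obs B: pose=(7,8,N) → sL=40/241, sR=40/261, mL=-40/261, mR=-40/241
sensor matrix S = [[40, 40/9], [40/241, 40/261]]; det S = 339200/62901
solve [mL_A; mL_B] = S·[w00; w01] and [mR_A; mR_B] = S·[w10; w11]:
  w00 = 0, w01 = -1, w10 = -1, w11 = 0

0 -1 -1 0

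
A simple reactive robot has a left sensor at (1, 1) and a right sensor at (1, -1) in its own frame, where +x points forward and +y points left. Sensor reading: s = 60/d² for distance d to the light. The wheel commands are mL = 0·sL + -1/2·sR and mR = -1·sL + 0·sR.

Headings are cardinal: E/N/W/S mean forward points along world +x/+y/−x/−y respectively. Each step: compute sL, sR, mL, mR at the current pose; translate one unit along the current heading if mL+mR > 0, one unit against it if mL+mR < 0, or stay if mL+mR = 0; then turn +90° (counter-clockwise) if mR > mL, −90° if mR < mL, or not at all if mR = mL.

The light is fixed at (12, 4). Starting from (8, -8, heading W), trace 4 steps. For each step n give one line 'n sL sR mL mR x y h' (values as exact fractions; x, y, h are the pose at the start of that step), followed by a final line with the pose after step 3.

0 30/97 30/73 -15/73 -30/97 8 -8 W
1 60/137 12/25 -6/25 -60/137 9 -8 N
2 15/37 3/10 -3/20 -15/37 9 -9 E
3 12/41 60/221 -30/221 -12/41 8 -9 S
final 8 -8 W

n=0: pose=(8,-8,W); sL=30/97, sR=30/73; mL=-15/73, mR=-30/97; mL+mR=-3645/7081 → advance -1; mR−mL=-735/7081 → turn -1·90°
n=1: pose=(9,-8,N); sL=60/137, sR=12/25; mL=-6/25, mR=-60/137; mL+mR=-2322/3425 → advance -1; mR−mL=-678/3425 → turn -1·90°
n=2: pose=(9,-9,E); sL=15/37, sR=3/10; mL=-3/20, mR=-15/37; mL+mR=-411/740 → advance -1; mR−mL=-189/740 → turn -1·90°
n=3: pose=(8,-9,S); sL=12/41, sR=60/221; mL=-30/221, mR=-12/41; mL+mR=-3882/9061 → advance -1; mR−mL=-1422/9061 → turn -1·90°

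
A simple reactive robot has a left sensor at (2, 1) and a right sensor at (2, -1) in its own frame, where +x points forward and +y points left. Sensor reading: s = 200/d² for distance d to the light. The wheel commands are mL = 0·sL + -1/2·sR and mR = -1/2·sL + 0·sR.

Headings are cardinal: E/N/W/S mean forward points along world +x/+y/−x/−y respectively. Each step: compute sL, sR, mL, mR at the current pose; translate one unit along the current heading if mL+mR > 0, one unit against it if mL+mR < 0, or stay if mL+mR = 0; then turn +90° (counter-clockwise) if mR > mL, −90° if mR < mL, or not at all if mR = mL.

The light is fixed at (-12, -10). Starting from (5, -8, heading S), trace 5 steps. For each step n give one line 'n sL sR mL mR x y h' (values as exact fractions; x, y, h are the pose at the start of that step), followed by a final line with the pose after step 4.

0 50/81 25/32 -25/64 -25/81 5 -8 S
1 200/377 40/73 -20/73 -100/377 5 -7 E
2 4/5 100/157 -50/157 -2/5 4 -7 N
3 200/333 8/13 -4/13 -100/333 4 -8 E
4 50/53 25/34 -25/68 -25/53 3 -8 N
final 3 -9 E

n=0: pose=(5,-8,S); sL=50/81, sR=25/32; mL=-25/64, mR=-25/81; mL+mR=-3625/5184 → advance -1; mR−mL=425/5184 → turn +1·90°
n=1: pose=(5,-7,E); sL=200/377, sR=40/73; mL=-20/73, mR=-100/377; mL+mR=-14840/27521 → advance -1; mR−mL=240/27521 → turn +1·90°
n=2: pose=(4,-7,N); sL=4/5, sR=100/157; mL=-50/157, mR=-2/5; mL+mR=-564/785 → advance -1; mR−mL=-64/785 → turn -1·90°
n=3: pose=(4,-8,E); sL=200/333, sR=8/13; mL=-4/13, mR=-100/333; mL+mR=-2632/4329 → advance -1; mR−mL=32/4329 → turn +1·90°
n=4: pose=(3,-8,N); sL=50/53, sR=25/34; mL=-25/68, mR=-25/53; mL+mR=-3025/3604 → advance -1; mR−mL=-375/3604 → turn -1·90°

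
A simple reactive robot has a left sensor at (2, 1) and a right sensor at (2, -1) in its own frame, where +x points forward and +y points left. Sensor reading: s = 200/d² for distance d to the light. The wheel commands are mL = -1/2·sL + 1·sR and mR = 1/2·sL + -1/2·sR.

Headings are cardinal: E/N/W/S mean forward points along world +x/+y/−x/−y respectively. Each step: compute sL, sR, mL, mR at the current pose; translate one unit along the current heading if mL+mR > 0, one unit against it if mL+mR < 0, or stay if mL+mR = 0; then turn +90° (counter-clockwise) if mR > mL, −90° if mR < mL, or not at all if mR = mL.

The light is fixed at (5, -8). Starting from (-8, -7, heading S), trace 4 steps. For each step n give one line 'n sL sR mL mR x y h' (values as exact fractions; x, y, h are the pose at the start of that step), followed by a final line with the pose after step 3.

0 40/29 200/197 1860/5713 1040/5713 -8 -7 S
1 100/113 100/113 50/113 0 -8 -8 W
2 200/229 200/173 28500/39617 -5600/39617 -9 -8 N
3 50/37 25/18 475/666 -25/1332 -9 -7 E
final -8 -7 S

n=0: pose=(-8,-7,S); sL=40/29, sR=200/197; mL=1860/5713, mR=1040/5713; mL+mR=100/197 → advance +1; mR−mL=-820/5713 → turn -1·90°
n=1: pose=(-8,-8,W); sL=100/113, sR=100/113; mL=50/113, mR=0; mL+mR=50/113 → advance +1; mR−mL=-50/113 → turn -1·90°
n=2: pose=(-9,-8,N); sL=200/229, sR=200/173; mL=28500/39617, mR=-5600/39617; mL+mR=100/173 → advance +1; mR−mL=-34100/39617 → turn -1·90°
n=3: pose=(-9,-7,E); sL=50/37, sR=25/18; mL=475/666, mR=-25/1332; mL+mR=25/36 → advance +1; mR−mL=-325/444 → turn -1·90°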